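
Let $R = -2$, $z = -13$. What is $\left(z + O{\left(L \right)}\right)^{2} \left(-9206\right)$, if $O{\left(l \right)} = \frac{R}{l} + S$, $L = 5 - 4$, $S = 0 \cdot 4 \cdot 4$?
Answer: $-2071350$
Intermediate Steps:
$S = 0$ ($S = 0 \cdot 4 = 0$)
$L = 1$ ($L = 5 - 4 = 1$)
$O{\left(l \right)} = - \frac{2}{l}$ ($O{\left(l \right)} = - \frac{2}{l} + 0 = - \frac{2}{l}$)
$\left(z + O{\left(L \right)}\right)^{2} \left(-9206\right) = \left(-13 - \frac{2}{1}\right)^{2} \left(-9206\right) = \left(-13 - 2\right)^{2} \left(-9206\right) = \left(-15\right)^{2} \left(-9206\right) = 225 \left(-9206\right) = -2071350$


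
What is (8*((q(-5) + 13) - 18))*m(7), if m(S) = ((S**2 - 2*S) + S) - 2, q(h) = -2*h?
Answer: 1600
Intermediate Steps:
m(S) = -2 + S**2 - S (m(S) = (S**2 - S) - 2 = -2 + S**2 - S)
(8*((q(-5) + 13) - 18))*m(7) = (8*((-2*(-5) + 13) - 18))*(-2 + 7**2 - 1*7) = (8*((10 + 13) - 18))*(-2 + 49 - 7) = (8*(23 - 18))*40 = (8*5)*40 = 40*40 = 1600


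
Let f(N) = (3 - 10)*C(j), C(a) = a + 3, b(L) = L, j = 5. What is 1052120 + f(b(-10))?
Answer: 1052064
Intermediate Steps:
C(a) = 3 + a
f(N) = -56 (f(N) = (3 - 10)*(3 + 5) = -7*8 = -56)
1052120 + f(b(-10)) = 1052120 - 56 = 1052064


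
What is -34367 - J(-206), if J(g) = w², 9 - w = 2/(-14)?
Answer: -1688079/49 ≈ -34451.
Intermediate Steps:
w = 64/7 (w = 9 - 2/(-14) = 9 - 2*(-1)/14 = 9 - 1*(-⅐) = 9 + ⅐ = 64/7 ≈ 9.1429)
J(g) = 4096/49 (J(g) = (64/7)² = 4096/49)
-34367 - J(-206) = -34367 - 1*4096/49 = -34367 - 4096/49 = -1688079/49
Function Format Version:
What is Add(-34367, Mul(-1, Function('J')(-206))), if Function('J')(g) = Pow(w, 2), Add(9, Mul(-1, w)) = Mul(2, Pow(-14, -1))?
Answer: Rational(-1688079, 49) ≈ -34451.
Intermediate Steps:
w = Rational(64, 7) (w = Add(9, Mul(-1, Mul(2, Pow(-14, -1)))) = Add(9, Mul(-1, Mul(2, Rational(-1, 14)))) = Add(9, Mul(-1, Rational(-1, 7))) = Add(9, Rational(1, 7)) = Rational(64, 7) ≈ 9.1429)
Function('J')(g) = Rational(4096, 49) (Function('J')(g) = Pow(Rational(64, 7), 2) = Rational(4096, 49))
Add(-34367, Mul(-1, Function('J')(-206))) = Add(-34367, Mul(-1, Rational(4096, 49))) = Add(-34367, Rational(-4096, 49)) = Rational(-1688079, 49)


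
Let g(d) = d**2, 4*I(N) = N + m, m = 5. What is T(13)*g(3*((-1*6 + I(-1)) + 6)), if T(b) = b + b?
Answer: 234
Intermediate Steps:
I(N) = 5/4 + N/4 (I(N) = (N + 5)/4 = (5 + N)/4 = 5/4 + N/4)
T(b) = 2*b
T(13)*g(3*((-1*6 + I(-1)) + 6)) = (2*13)*(3*((-1*6 + (5/4 + (1/4)*(-1))) + 6))**2 = 26*(3*((-6 + (5/4 - 1/4)) + 6))**2 = 26*(3*((-6 + 1) + 6))**2 = 26*(3*(-5 + 6))**2 = 26*(3*1)**2 = 26*3**2 = 26*9 = 234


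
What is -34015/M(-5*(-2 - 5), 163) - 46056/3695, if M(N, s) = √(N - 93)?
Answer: -46056/3695 + 34015*I*√58/58 ≈ -12.464 + 4466.4*I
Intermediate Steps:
M(N, s) = √(-93 + N)
-34015/M(-5*(-2 - 5), 163) - 46056/3695 = -34015/√(-93 - 5*(-2 - 5)) - 46056/3695 = -34015/√(-93 - 5*(-7)) - 46056*1/3695 = -34015/√(-93 + 35) - 46056/3695 = -34015*(-I*√58/58) - 46056/3695 = -(-34015)*I*√58/58 - 46056/3695 = 34015*I*√58/58 - 46056/3695 = -46056/3695 + 34015*I*√58/58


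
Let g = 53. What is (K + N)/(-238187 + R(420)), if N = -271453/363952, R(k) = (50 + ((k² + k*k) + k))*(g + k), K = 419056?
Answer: 152515997859/60728493162896 ≈ 0.0025114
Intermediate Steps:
R(k) = (53 + k)*(50 + k + 2*k²) (R(k) = (50 + ((k² + k*k) + k))*(53 + k) = (50 + ((k² + k²) + k))*(53 + k) = (50 + (2*k² + k))*(53 + k) = (50 + (k + 2*k²))*(53 + k) = (50 + k + 2*k²)*(53 + k) = (53 + k)*(50 + k + 2*k²))
N = -271453/363952 (N = -271453*1/363952 = -271453/363952 ≈ -0.74585)
(K + N)/(-238187 + R(420)) = (419056 - 271453/363952)/(-238187 + (2650 + 2*420³ + 103*420 + 107*420²)) = 152515997859/(363952*(-238187 + (2650 + 2*74088000 + 43260 + 107*176400))) = 152515997859/(363952*(-238187 + (2650 + 148176000 + 43260 + 18874800))) = 152515997859/(363952*(-238187 + 167096710)) = (152515997859/363952)/166858523 = (152515997859/363952)*(1/166858523) = 152515997859/60728493162896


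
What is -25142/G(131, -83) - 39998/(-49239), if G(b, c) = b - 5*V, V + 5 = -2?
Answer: -615663635/4086837 ≈ -150.65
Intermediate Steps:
V = -7 (V = -5 - 2 = -7)
G(b, c) = 35 + b (G(b, c) = b - 5*(-7) = b + 35 = 35 + b)
-25142/G(131, -83) - 39998/(-49239) = -25142/(35 + 131) - 39998/(-49239) = -25142/166 - 39998*(-1/49239) = -25142*1/166 + 39998/49239 = -12571/83 + 39998/49239 = -615663635/4086837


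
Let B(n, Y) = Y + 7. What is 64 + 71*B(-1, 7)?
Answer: 1058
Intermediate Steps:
B(n, Y) = 7 + Y
64 + 71*B(-1, 7) = 64 + 71*(7 + 7) = 64 + 71*14 = 64 + 994 = 1058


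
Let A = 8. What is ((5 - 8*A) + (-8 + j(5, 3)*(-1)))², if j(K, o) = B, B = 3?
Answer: 4900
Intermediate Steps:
j(K, o) = 3
((5 - 8*A) + (-8 + j(5, 3)*(-1)))² = ((5 - 8*8) + (-8 + 3*(-1)))² = ((5 - 64) + (-8 - 3))² = (-59 - 11)² = (-70)² = 4900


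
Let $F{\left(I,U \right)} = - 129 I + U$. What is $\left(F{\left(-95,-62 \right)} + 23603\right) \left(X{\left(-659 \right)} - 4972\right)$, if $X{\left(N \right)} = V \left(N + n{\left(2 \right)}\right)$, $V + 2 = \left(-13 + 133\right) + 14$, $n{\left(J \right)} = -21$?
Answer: $-3391026672$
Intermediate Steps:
$V = 132$ ($V = -2 + \left(\left(-13 + 133\right) + 14\right) = -2 + \left(120 + 14\right) = -2 + 134 = 132$)
$F{\left(I,U \right)} = U - 129 I$
$X{\left(N \right)} = -2772 + 132 N$ ($X{\left(N \right)} = 132 \left(N - 21\right) = 132 \left(-21 + N\right) = -2772 + 132 N$)
$\left(F{\left(-95,-62 \right)} + 23603\right) \left(X{\left(-659 \right)} - 4972\right) = \left(\left(-62 - -12255\right) + 23603\right) \left(\left(-2772 + 132 \left(-659\right)\right) - 4972\right) = \left(\left(-62 + 12255\right) + 23603\right) \left(\left(-2772 - 86988\right) - 4972\right) = \left(12193 + 23603\right) \left(-89760 - 4972\right) = 35796 \left(-94732\right) = -3391026672$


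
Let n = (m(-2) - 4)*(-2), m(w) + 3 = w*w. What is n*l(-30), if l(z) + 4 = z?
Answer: -204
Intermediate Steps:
m(w) = -3 + w**2 (m(w) = -3 + w*w = -3 + w**2)
l(z) = -4 + z
n = 6 (n = ((-3 + (-2)**2) - 4)*(-2) = ((-3 + 4) - 4)*(-2) = (1 - 4)*(-2) = -3*(-2) = 6)
n*l(-30) = 6*(-4 - 30) = 6*(-34) = -204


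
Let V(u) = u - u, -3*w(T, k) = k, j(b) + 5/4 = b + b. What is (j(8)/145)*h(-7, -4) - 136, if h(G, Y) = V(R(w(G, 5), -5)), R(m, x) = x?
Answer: -136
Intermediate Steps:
j(b) = -5/4 + 2*b (j(b) = -5/4 + (b + b) = -5/4 + 2*b)
w(T, k) = -k/3
V(u) = 0
h(G, Y) = 0
(j(8)/145)*h(-7, -4) - 136 = ((-5/4 + 2*8)/145)*0 - 136 = ((-5/4 + 16)*(1/145))*0 - 136 = ((59/4)*(1/145))*0 - 136 = (59/580)*0 - 136 = 0 - 136 = -136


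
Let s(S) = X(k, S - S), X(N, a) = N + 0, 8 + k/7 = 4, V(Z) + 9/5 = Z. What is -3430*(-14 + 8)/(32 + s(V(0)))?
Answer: 5145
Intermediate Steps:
V(Z) = -9/5 + Z
k = -28 (k = -56 + 7*4 = -56 + 28 = -28)
X(N, a) = N
s(S) = -28
-3430*(-14 + 8)/(32 + s(V(0))) = -3430*(-14 + 8)/(32 - 28) = -(-20580)/4 = -3430*(-3/2) = 5145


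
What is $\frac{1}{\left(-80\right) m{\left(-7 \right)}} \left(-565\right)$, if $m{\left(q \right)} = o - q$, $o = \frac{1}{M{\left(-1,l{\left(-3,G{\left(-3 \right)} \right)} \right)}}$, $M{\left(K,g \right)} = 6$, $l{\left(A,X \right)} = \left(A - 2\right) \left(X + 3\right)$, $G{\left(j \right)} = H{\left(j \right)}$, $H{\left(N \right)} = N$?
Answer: $\frac{339}{344} \approx 0.98547$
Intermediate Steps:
$G{\left(j \right)} = j$
$l{\left(A,X \right)} = \left(-2 + A\right) \left(3 + X\right)$
$o = \frac{1}{6} \approx 0.16667$
$m{\left(q \right)} = \frac{1}{6} - q$
$\frac{1}{\left(-80\right) m{\left(-7 \right)}} \left(-565\right) = \frac{1}{\left(-80\right) \left(\frac{1}{6} - -7\right)} \left(-565\right) = - \frac{1}{80 \left(\frac{1}{6} + 7\right)} \left(-565\right) = - \frac{1}{80 \cdot \frac{43}{6}} \left(-565\right) = \left(- \frac{1}{80}\right) \frac{6}{43} \left(-565\right) = \left(- \frac{3}{1720}\right) \left(-565\right) = \frac{339}{344}$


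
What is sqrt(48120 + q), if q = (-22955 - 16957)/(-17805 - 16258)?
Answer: 692*sqrt(116597649)/34063 ≈ 219.37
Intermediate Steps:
q = 39912/34063 (q = -39912/(-34063) = -39912*(-1/34063) = 39912/34063 ≈ 1.1717)
sqrt(48120 + q) = sqrt(48120 + 39912/34063) = sqrt(1639151472/34063) = 692*sqrt(116597649)/34063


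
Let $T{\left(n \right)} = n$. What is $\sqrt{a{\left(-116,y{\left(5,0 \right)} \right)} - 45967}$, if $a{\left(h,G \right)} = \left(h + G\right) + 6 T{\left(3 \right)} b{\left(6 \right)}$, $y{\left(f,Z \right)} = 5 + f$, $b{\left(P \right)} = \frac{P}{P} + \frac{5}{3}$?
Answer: $5 i \sqrt{1841} \approx 214.53 i$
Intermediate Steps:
$b{\left(P \right)} = \frac{8}{3}$ ($b{\left(P \right)} = 1 + 5 \cdot \frac{1}{3} = 1 + \frac{5}{3} = \frac{8}{3}$)
$a{\left(h,G \right)} = 48 + G + h$ ($a{\left(h,G \right)} = \left(h + G\right) + 6 \cdot 3 \cdot \frac{8}{3} = \left(G + h\right) + 18 \cdot \frac{8}{3} = \left(G + h\right) + 48 = 48 + G + h$)
$\sqrt{a{\left(-116,y{\left(5,0 \right)} \right)} - 45967} = \sqrt{\left(48 + \left(5 + 5\right) - 116\right) - 45967} = \sqrt{\left(48 + 10 - 116\right) - 45967} = \sqrt{-58 - 45967} = \sqrt{-46025} = 5 i \sqrt{1841}$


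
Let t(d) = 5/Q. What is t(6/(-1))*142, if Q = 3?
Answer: 710/3 ≈ 236.67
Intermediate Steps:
t(d) = 5/3
t(6/(-1))*142 = (5/3)*142 = 710/3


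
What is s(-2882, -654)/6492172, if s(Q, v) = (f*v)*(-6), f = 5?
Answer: 4905/1623043 ≈ 0.0030221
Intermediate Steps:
s(Q, v) = -30*v (s(Q, v) = (5*v)*(-6) = -30*v)
s(-2882, -654)/6492172 = -30*(-654)/6492172 = 19620*(1/6492172) = 4905/1623043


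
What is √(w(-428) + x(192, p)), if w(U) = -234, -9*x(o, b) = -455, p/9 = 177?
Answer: I*√1651/3 ≈ 13.544*I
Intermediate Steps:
p = 1593 (p = 9*177 = 1593)
x(o, b) = 455/9 (x(o, b) = -⅑*(-455) = 455/9)
√(w(-428) + x(192, p)) = √(-234 + 455/9) = √(-1651/9) = I*√1651/3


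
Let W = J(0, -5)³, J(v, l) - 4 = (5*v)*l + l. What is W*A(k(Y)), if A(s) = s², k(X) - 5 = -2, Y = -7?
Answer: -9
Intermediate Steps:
J(v, l) = 4 + l + 5*l*v (J(v, l) = 4 + ((5*v)*l + l) = 4 + (5*l*v + l) = 4 + (l + 5*l*v) = 4 + l + 5*l*v)
k(X) = 3 (k(X) = 5 - 2 = 3)
W = -1 (W = (4 - 5 + 5*(-5)*0)³ = (4 - 5 + 0)³ = (-1)³ = -1)
W*A(k(Y)) = -1*3² = -1*9 = -9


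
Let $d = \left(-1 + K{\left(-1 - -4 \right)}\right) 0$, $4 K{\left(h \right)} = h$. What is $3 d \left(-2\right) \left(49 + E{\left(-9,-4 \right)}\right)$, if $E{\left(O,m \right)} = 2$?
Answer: $0$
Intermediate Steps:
$K{\left(h \right)} = \frac{h}{4}$
$d = 0$ ($d = \left(-1 + \frac{-1 - -4}{4}\right) 0 = \left(-1 + \frac{-1 + 4}{4}\right) 0 = \left(-1 + \frac{1}{4} \cdot 3\right) 0 = \left(-1 + \frac{3}{4}\right) 0 = \left(- \frac{1}{4}\right) 0 = 0$)
$3 d \left(-2\right) \left(49 + E{\left(-9,-4 \right)}\right) = 3 \cdot 0 \left(-2\right) \left(49 + 2\right) = 3 \cdot 0 \cdot 51 = 3 \cdot 0 = 0$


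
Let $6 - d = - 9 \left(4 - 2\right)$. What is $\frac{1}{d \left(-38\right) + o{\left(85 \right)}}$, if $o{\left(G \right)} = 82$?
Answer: $- \frac{1}{830} \approx -0.0012048$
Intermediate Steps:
$d = 24$ ($d = 6 - - 9 \left(4 - 2\right) = 6 - \left(-9\right) 2 = 6 - -18 = 6 + 18 = 24$)
$\frac{1}{d \left(-38\right) + o{\left(85 \right)}} = \frac{1}{24 \left(-38\right) + 82} = \frac{1}{-912 + 82} = \frac{1}{-830} = - \frac{1}{830}$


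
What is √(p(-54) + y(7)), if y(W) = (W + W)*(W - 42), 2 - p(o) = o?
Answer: I*√434 ≈ 20.833*I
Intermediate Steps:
p(o) = 2 - o
y(W) = 2*W*(-42 + W) (y(W) = (2*W)*(-42 + W) = 2*W*(-42 + W))
√(p(-54) + y(7)) = √((2 - 1*(-54)) + 2*7*(-42 + 7)) = √((2 + 54) + 2*7*(-35)) = √(56 - 490) = √(-434) = I*√434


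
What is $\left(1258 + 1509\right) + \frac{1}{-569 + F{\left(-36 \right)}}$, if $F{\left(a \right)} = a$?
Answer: $\frac{1674034}{605} \approx 2767.0$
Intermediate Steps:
$\left(1258 + 1509\right) + \frac{1}{-569 + F{\left(-36 \right)}} = \left(1258 + 1509\right) + \frac{1}{-569 - 36} = 2767 + \frac{1}{-605} = 2767 - \frac{1}{605} = \frac{1674034}{605}$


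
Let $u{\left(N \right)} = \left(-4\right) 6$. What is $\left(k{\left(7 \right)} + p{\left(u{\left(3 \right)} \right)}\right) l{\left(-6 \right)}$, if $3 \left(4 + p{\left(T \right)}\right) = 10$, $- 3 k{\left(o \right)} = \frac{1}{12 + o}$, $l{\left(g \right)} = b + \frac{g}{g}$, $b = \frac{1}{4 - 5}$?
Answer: $0$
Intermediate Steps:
$b = -1$ ($b = \frac{1}{-1} = -1$)
$u{\left(N \right)} = -24$
$l{\left(g \right)} = 0$ ($l{\left(g \right)} = -1 + \frac{g}{g} = -1 + 1 = 0$)
$k{\left(o \right)} = - \frac{1}{3 \left(12 + o\right)}$
$p{\left(T \right)} = - \frac{2}{3}$ ($p{\left(T \right)} = -4 + \frac{1}{3} \cdot 10 = -4 + \frac{10}{3} = - \frac{2}{3}$)
$\left(k{\left(7 \right)} + p{\left(u{\left(3 \right)} \right)}\right) l{\left(-6 \right)} = \left(- \frac{1}{36 + 3 \cdot 7} - \frac{2}{3}\right) 0 = \left(- \frac{1}{36 + 21} - \frac{2}{3}\right) 0 = \left(- \frac{1}{57} - \frac{2}{3}\right) 0 = \left(- \frac{13}{19}\right) 0 = 0$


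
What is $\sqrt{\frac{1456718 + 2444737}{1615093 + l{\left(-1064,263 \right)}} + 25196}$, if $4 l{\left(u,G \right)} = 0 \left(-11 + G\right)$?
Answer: $\frac{\sqrt{65730707157020519}}{1615093} \approx 158.74$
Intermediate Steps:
$l{\left(u,G \right)} = 0$ ($l{\left(u,G \right)} = \frac{0 \left(-11 + G\right)}{4} = \frac{1}{4} \cdot 0 = 0$)
$\sqrt{\frac{1456718 + 2444737}{1615093 + l{\left(-1064,263 \right)}} + 25196} = \sqrt{\frac{1456718 + 2444737}{1615093 + 0} + 25196} = \sqrt{\frac{3901455}{1615093} + 25196} = \sqrt{\frac{40697784683}{1615093}} = \frac{\sqrt{65730707157020519}}{1615093}$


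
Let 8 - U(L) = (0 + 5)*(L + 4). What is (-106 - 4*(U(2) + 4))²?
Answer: 1156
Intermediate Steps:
U(L) = -12 - 5*L (U(L) = 8 - (0 + 5)*(L + 4) = 8 - 5*(4 + L) = 8 - (20 + 5*L) = 8 + (-20 - 5*L) = -12 - 5*L)
(-106 - 4*(U(2) + 4))² = (-106 - 4*((-12 - 5*2) + 4))² = (-106 - 4*((-12 - 10) + 4))² = (-106 - 4*(-22 + 4))² = (-106 - 4*(-18))² = (-106 + 72)² = (-34)² = 1156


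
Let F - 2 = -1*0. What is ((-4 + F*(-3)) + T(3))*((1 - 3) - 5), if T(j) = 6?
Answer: 28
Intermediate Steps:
F = 2 (F = 2 - 1*0 = 2 + 0 = 2)
((-4 + F*(-3)) + T(3))*((1 - 3) - 5) = ((-4 + 2*(-3)) + 6)*((1 - 3) - 5) = ((-4 - 6) + 6)*(-2 - 5) = (-10 + 6)*(-7) = -4*(-7) = 28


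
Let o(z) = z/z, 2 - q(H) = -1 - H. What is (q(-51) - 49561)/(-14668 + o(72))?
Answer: 49609/14667 ≈ 3.3824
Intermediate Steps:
q(H) = 3 + H (q(H) = 2 - (-1 - H) = 2 + (1 + H) = 3 + H)
o(z) = 1
(q(-51) - 49561)/(-14668 + o(72)) = ((3 - 51) - 49561)/(-14668 + 1) = (-48 - 49561)/(-14667) = -49609*(-1/14667) = 49609/14667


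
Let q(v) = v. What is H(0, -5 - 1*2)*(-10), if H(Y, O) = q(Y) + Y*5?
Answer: 0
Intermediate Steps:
H(Y, O) = 6*Y (H(Y, O) = Y + Y*5 = Y + 5*Y = 6*Y)
H(0, -5 - 1*2)*(-10) = (6*0)*(-10) = 0*(-10) = 0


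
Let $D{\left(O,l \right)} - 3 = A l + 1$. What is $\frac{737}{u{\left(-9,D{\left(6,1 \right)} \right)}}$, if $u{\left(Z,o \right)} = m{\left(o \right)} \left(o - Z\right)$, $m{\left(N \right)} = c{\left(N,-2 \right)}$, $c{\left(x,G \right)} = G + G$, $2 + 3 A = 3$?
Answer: $- \frac{2211}{160} \approx -13.819$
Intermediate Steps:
$A = \frac{1}{3}$ ($A = - \frac{2}{3} + \frac{1}{3} \cdot 3 = - \frac{2}{3} + 1 = \frac{1}{3} \approx 0.33333$)
$c{\left(x,G \right)} = 2 G$
$m{\left(N \right)} = -4$ ($m{\left(N \right)} = 2 \left(-2\right) = -4$)
$D{\left(O,l \right)} = 4 + \frac{l}{3}$ ($D{\left(O,l \right)} = 3 + \left(\frac{l}{3} + 1\right) = 3 + \left(1 + \frac{l}{3}\right) = 4 + \frac{l}{3}$)
$u{\left(Z,o \right)} = - 4 o + 4 Z$ ($u{\left(Z,o \right)} = - 4 \left(o - Z\right) = - 4 o + 4 Z$)
$\frac{737}{u{\left(-9,D{\left(6,1 \right)} \right)}} = \frac{737}{- 4 \left(4 + \frac{1}{3} \cdot 1\right) + 4 \left(-9\right)} = \frac{737}{- 4 \left(4 + \frac{1}{3}\right) - 36} = \frac{737}{\left(-4\right) \frac{13}{3} - 36} = \frac{737}{- \frac{52}{3} - 36} = \frac{737}{- \frac{160}{3}} = 737 \left(- \frac{3}{160}\right) = - \frac{2211}{160}$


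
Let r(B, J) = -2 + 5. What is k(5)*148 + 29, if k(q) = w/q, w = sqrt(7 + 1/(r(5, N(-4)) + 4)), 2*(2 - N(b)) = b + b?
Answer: 29 + 148*sqrt(14)/7 ≈ 108.11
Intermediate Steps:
N(b) = 2 - b (N(b) = 2 - (b + b)/2 = 2 - b)
r(B, J) = 3
w = 5*sqrt(14)/7 (w = sqrt(7 + 1/(3 + 4)) = sqrt(7 + 1/7) = sqrt(50/7) = 5*sqrt(14)/7 ≈ 2.6726)
k(q) = 5*sqrt(14)/(7*q) (k(q) = (5*sqrt(14)/7)/q = 5*sqrt(14)/(7*q))
k(5)*148 + 29 = ((5/7)*sqrt(14)/5)*148 + 29 = ((5/7)*sqrt(14)*(1/5))*148 + 29 = (sqrt(14)/7)*148 + 29 = 148*sqrt(14)/7 + 29 = 29 + 148*sqrt(14)/7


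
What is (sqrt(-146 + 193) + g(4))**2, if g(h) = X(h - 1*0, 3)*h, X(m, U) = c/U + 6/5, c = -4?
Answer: 10639/225 - 16*sqrt(47)/15 ≈ 39.972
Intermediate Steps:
X(m, U) = 6/5 - 4/U (X(m, U) = -4/U + 6/5 = 6/5 - 4/U)
g(h) = -2*h/15 (g(h) = (6/5 - 4/3)*h = -2*h/15)
(sqrt(-146 + 193) + g(4))**2 = (sqrt(-146 + 193) - 2/15*4)**2 = (sqrt(47) - 8/15)**2 = (-8/15 + sqrt(47))**2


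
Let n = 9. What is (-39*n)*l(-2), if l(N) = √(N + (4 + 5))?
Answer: -351*√7 ≈ -928.66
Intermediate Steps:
l(N) = √(9 + N) (l(N) = √(N + 9) = √(9 + N))
(-39*n)*l(-2) = (-39*9)*√(9 - 2) = -351*√7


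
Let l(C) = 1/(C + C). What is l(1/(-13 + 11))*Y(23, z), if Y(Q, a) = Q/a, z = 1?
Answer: -23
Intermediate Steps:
l(C) = 1/(2*C)
l(1/(-13 + 11))*Y(23, z) = (1/(2*(1/(-13 + 11))))*(23/1) = (1/(2*(1/(-2))))*(23*1) = (1/(2*(-½)))*23 = ((½)*(-2))*23 = -1*23 = -23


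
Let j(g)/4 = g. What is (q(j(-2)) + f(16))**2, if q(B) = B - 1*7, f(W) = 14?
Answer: 1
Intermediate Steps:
j(g) = 4*g
q(B) = -7 + B (q(B) = B - 7 = -7 + B)
(q(j(-2)) + f(16))**2 = ((-7 + 4*(-2)) + 14)**2 = ((-7 - 8) + 14)**2 = (-15 + 14)**2 = (-1)**2 = 1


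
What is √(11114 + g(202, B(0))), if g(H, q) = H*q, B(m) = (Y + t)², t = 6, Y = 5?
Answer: 2*√8889 ≈ 188.56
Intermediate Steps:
B(m) = 121 (B(m) = (5 + 6)² = 11² = 121)
√(11114 + g(202, B(0))) = √(11114 + 202*121) = √(11114 + 24442) = √35556 = 2*√8889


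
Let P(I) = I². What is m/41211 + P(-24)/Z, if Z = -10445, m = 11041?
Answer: 91585709/430448895 ≈ 0.21277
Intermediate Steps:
m/41211 + P(-24)/Z = 11041/41211 + (-24)²/(-10445) = 11041*(1/41211) + 576*(-1/10445) = 11041/41211 - 576/10445 = 91585709/430448895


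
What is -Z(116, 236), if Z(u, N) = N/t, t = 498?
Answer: -118/249 ≈ -0.47390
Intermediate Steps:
Z(u, N) = N/498
-Z(116, 236) = -236/498 = -1*118/249 = -118/249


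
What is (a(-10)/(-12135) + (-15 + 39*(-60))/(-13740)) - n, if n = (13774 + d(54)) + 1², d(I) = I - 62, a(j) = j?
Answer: -30605475373/2223132 ≈ -13767.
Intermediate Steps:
d(I) = -62 + I
n = 13767 (n = (13774 + (-62 + 54)) + 1² = (13774 - 8) + 1 = 13766 + 1 = 13767)
(a(-10)/(-12135) + (-15 + 39*(-60))/(-13740)) - n = (-10/(-12135) + (-15 + 39*(-60))/(-13740)) - 1*13767 = (-10*(-1/12135) + (-15 - 2340)*(-1/13740)) - 13767 = (2/2427 - 2355*(-1/13740)) - 13767 = (2/2427 + 157/916) - 13767 = 382871/2223132 - 13767 = -30605475373/2223132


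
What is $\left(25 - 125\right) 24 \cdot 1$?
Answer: $-2400$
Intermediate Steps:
$\left(25 - 125\right) 24 \cdot 1 = \left(-100\right) 24 = -2400$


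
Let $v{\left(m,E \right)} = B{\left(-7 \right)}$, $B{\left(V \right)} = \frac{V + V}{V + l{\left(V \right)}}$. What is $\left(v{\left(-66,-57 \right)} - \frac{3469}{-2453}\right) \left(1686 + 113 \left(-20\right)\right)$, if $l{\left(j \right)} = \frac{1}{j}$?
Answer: $- \frac{118773228}{61325} \approx -1936.8$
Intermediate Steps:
$B{\left(V \right)} = \frac{2 V}{V + \frac{1}{V}}$ ($B{\left(V \right)} = \frac{V + V}{V + \frac{1}{V}} = \frac{2 V}{V + \frac{1}{V}}$)
$v{\left(m,E \right)} = \frac{49}{25}$ ($v{\left(m,E \right)} = \frac{2 \left(-7\right)^{2}}{1 + \left(-7\right)^{2}} = 2 \cdot 49 \frac{1}{1 + 49} = 2 \cdot 49 \cdot \frac{1}{50} = \frac{49}{25}$)
$\left(v{\left(-66,-57 \right)} - \frac{3469}{-2453}\right) \left(1686 + 113 \left(-20\right)\right) = \left(\frac{49}{25} - \frac{3469}{-2453}\right) \left(1686 + 113 \left(-20\right)\right) = \left(\frac{49}{25} - - \frac{3469}{2453}\right) \left(1686 - 2260\right) = \left(\frac{49}{25} + \frac{3469}{2453}\right) \left(-574\right) = \frac{206922}{61325} \left(-574\right) = - \frac{118773228}{61325}$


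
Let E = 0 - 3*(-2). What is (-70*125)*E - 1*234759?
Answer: -287259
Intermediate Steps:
E = 6 (E = 0 + 6 = 6)
(-70*125)*E - 1*234759 = -70*125*6 - 1*234759 = -8750*6 - 234759 = -52500 - 234759 = -287259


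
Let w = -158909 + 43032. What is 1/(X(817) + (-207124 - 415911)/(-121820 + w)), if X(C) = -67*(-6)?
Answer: 237697/96177229 ≈ 0.0024714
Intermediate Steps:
w = -115877
X(C) = 402
1/(X(817) + (-207124 - 415911)/(-121820 + w)) = 1/(402 + (-207124 - 415911)/(-121820 - 115877)) = 1/(402 - 623035/(-237697)) = 1/(402 - 623035*(-1/237697)) = 1/(402 + 623035/237697) = 1/(96177229/237697) = 237697/96177229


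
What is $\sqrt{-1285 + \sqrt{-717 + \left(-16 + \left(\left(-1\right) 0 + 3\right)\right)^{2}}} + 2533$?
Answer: $2533 + \sqrt{-1285 + 2 i \sqrt{137}} \approx 2533.3 + 35.848 i$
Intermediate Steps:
$\sqrt{-1285 + \sqrt{-717 + \left(-16 + \left(\left(-1\right) 0 + 3\right)\right)^{2}}} + 2533 = \sqrt{-1285 + \sqrt{-717 + \left(-16 + \left(0 + 3\right)\right)^{2}}} + 2533 = \sqrt{-1285 + \sqrt{-717 + \left(-16 + 3\right)^{2}}} + 2533 = \sqrt{-1285 + \sqrt{-717 + \left(-13\right)^{2}}} + 2533 = \sqrt{-1285 + \sqrt{-717 + 169}} + 2533 = \sqrt{-1285 + \sqrt{-548}} + 2533 = \sqrt{-1285 + 2 i \sqrt{137}} + 2533 = 2533 + \sqrt{-1285 + 2 i \sqrt{137}}$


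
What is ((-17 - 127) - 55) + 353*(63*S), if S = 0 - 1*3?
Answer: -66916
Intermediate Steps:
S = -3 (S = 0 - 3 = -3)
((-17 - 127) - 55) + 353*(63*S) = ((-17 - 127) - 55) + 353*(63*(-3)) = (-144 - 55) + 353*(-189) = -199 - 66717 = -66916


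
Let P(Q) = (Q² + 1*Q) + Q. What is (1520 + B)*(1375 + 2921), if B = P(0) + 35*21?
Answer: 9687480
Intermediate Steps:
P(Q) = Q² + 2*Q (P(Q) = (Q² + Q) + Q = (Q + Q²) + Q = Q² + 2*Q)
B = 735 (B = 0*(2 + 0) + 35*21 = 0*2 + 735 = 0 + 735 = 735)
(1520 + B)*(1375 + 2921) = (1520 + 735)*(1375 + 2921) = 2255*4296 = 9687480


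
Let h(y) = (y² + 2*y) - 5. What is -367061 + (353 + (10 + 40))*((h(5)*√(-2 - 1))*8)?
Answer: -367061 + 96720*I*√3 ≈ -3.6706e+5 + 1.6752e+5*I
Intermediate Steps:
h(y) = -5 + y² + 2*y
-367061 + (353 + (10 + 40))*((h(5)*√(-2 - 1))*8) = -367061 + (353 + (10 + 40))*(((-5 + 5² + 2*5)*√(-2 - 1))*8) = -367061 + (353 + 50)*(((-5 + 25 + 10)*√(-3))*8) = -367061 + 403*((30*(I*√3))*8) = -367061 + 403*((30*I*√3)*8) = -367061 + 403*(240*I*√3) = -367061 + 96720*I*√3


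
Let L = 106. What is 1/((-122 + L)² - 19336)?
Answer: -1/19080 ≈ -5.2411e-5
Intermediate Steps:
1/((-122 + L)² - 19336) = 1/((-122 + 106)² - 19336) = 1/((-16)² - 19336) = 1/(256 - 19336) = 1/(-19080) = -1/19080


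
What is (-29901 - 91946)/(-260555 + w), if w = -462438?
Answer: 121847/722993 ≈ 0.16853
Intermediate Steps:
(-29901 - 91946)/(-260555 + w) = (-29901 - 91946)/(-260555 - 462438) = -121847/(-722993) = -121847*(-1/722993) = 121847/722993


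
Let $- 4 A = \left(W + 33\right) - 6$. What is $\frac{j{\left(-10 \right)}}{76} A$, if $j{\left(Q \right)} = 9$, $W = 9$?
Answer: $- \frac{81}{76} \approx -1.0658$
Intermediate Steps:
$A = -9$ ($A = - \frac{\left(9 + 33\right) - 6}{4} = - \frac{42 - 6}{4} = \left(- \frac{1}{4}\right) 36 = -9$)
$\frac{j{\left(-10 \right)}}{76} A = \frac{9}{76} \left(-9\right) = - \frac{81}{76}$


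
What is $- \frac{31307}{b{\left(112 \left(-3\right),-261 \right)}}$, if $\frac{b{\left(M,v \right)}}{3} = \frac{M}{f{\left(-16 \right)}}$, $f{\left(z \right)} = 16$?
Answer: $\frac{31307}{63} \approx 496.94$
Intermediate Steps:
$b{\left(M,v \right)} = \frac{3 M}{16}$ ($b{\left(M,v \right)} = 3 \frac{M}{16} = \frac{3 M}{16}$)
$- \frac{31307}{b{\left(112 \left(-3\right),-261 \right)}} = - \frac{31307}{\frac{3}{16} \cdot 112 \left(-3\right)} = - \frac{31307}{\frac{3}{16} \left(-336\right)} = - \frac{31307}{-63} = \left(-31307\right) \left(- \frac{1}{63}\right) = \frac{31307}{63}$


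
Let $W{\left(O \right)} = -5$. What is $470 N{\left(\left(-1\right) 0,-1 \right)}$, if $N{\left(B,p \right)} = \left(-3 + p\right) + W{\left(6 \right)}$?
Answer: $-4230$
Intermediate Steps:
$N{\left(B,p \right)} = -8 + p$ ($N{\left(B,p \right)} = \left(-3 + p\right) - 5 = -8 + p$)
$470 N{\left(\left(-1\right) 0,-1 \right)} = 470 \left(-8 - 1\right) = 470 \left(-9\right) = -4230$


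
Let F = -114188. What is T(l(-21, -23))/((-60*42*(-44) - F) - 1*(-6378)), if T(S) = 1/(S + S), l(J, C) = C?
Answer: -1/10646516 ≈ -9.3927e-8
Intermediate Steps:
T(S) = 1/(2*S)
T(l(-21, -23))/((-60*42*(-44) - F) - 1*(-6378)) = ((½)/(-23))/((-60*42*(-44) - 1*(-114188)) - 1*(-6378)) = ((½)*(-1/23))/((-2520*(-44) + 114188) + 6378) = -1/(46*((110880 + 114188) + 6378)) = -1/(46*(225068 + 6378)) = -1/46/231446 = -1/46*1/231446 = -1/10646516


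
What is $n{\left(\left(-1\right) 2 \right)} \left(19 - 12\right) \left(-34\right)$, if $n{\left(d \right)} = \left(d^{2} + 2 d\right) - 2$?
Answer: $476$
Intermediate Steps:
$n{\left(d \right)} = -2 + d^{2} + 2 d$
$n{\left(\left(-1\right) 2 \right)} \left(19 - 12\right) \left(-34\right) = \left(-2 + \left(\left(-1\right) 2\right)^{2} + 2 \left(\left(-1\right) 2\right)\right) \left(19 - 12\right) \left(-34\right) = \left(-2 + \left(-2\right)^{2} + 2 \left(-2\right)\right) 7 \left(-34\right) = \left(-2 + 4 - 4\right) 7 \left(-34\right) = \left(-2\right) 7 \left(-34\right) = \left(-14\right) \left(-34\right) = 476$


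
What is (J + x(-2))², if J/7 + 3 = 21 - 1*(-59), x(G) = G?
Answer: 288369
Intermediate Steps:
J = 539 (J = -21 + 7*(21 - 1*(-59)) = -21 + 7*(21 + 59) = -21 + 7*80 = -21 + 560 = 539)
(J + x(-2))² = (539 - 2)² = 537² = 288369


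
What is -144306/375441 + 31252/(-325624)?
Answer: -12142841/25279694 ≈ -0.48034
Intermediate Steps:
-144306/375441 + 31252/(-325624) = -144306*1/375441 + 31252*(-1/325624) = -48102/125147 - 601/6262 = -12142841/25279694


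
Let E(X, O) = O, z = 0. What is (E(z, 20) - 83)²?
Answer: 3969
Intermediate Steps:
(E(z, 20) - 83)² = (20 - 83)² = (-63)² = 3969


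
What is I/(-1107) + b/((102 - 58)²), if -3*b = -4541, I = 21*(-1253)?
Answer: 17539199/714384 ≈ 24.552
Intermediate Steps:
I = -26313
b = 4541/3 (b = -⅓*(-4541) = 4541/3 ≈ 1513.7)
I/(-1107) + b/((102 - 58)²) = -26313/(-1107) + 4541/(3*((102 - 58)²)) = -26313*(-1/1107) + 4541/(3*(44²)) = 8771/369 + (4541/3)/1936 = 8771/369 + (4541/3)*(1/1936) = 8771/369 + 4541/5808 = 17539199/714384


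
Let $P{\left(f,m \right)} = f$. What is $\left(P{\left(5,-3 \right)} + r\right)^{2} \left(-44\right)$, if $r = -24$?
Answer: $-15884$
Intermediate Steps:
$\left(P{\left(5,-3 \right)} + r\right)^{2} \left(-44\right) = \left(5 - 24\right)^{2} \left(-44\right) = \left(-19\right)^{2} \left(-44\right) = 361 \left(-44\right) = -15884$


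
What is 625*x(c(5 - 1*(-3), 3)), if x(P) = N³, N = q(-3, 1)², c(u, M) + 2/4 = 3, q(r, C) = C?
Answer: 625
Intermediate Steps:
c(u, M) = 5/2 (c(u, M) = -½ + 3 = 5/2)
N = 1 (N = 1² = 1)
x(P) = 1 (x(P) = 1³ = 1)
625*x(c(5 - 1*(-3), 3)) = 625*1 = 625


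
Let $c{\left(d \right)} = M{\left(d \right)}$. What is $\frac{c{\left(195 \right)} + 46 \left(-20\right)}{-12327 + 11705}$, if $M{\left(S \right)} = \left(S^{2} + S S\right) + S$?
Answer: $- \frac{75325}{622} \approx -121.1$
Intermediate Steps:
$M{\left(S \right)} = S + 2 S^{2}$ ($M{\left(S \right)} = \left(S^{2} + S^{2}\right) + S = 2 S^{2} + S = S + 2 S^{2}$)
$c{\left(d \right)} = d \left(1 + 2 d\right)$
$\frac{c{\left(195 \right)} + 46 \left(-20\right)}{-12327 + 11705} = \frac{195 \left(1 + 2 \cdot 195\right) + 46 \left(-20\right)}{-12327 + 11705} = \frac{195 \left(1 + 390\right) - 920}{-622} = \left(195 \cdot 391 - 920\right) \left(- \frac{1}{622}\right) = \left(76245 - 920\right) \left(- \frac{1}{622}\right) = 75325 \left(- \frac{1}{622}\right) = - \frac{75325}{622}$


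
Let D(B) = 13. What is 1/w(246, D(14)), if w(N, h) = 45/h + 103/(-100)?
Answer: 1300/3161 ≈ 0.41126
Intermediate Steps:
w(N, h) = -103/100 + 45/h (w(N, h) = 45/h + 103*(-1/100) = 45/h - 103/100 = -103/100 + 45/h)
1/w(246, D(14)) = 1/(-103/100 + 45/13) = 1/(3161/1300) = 1300/3161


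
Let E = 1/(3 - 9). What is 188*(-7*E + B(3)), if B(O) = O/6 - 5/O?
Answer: 0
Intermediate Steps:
B(O) = -5/O + O/6 (B(O) = O*(⅙) - 5/O = O/6 - 5/O = -5/O + O/6)
E = -⅙ (E = 1/(-6) = -⅙ ≈ -0.16667)
188*(-7*E + B(3)) = 188*(-7*(-⅙) + (-5/3 + (⅙)*3)) = 188*(7/6 + (-5*⅓ + ½)) = 188*(7/6 + (-5/3 + ½)) = 188*(7/6 - 7/6) = 188*0 = 0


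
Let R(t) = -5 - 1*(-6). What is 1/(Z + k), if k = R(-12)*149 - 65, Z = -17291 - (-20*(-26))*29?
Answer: -1/32287 ≈ -3.0972e-5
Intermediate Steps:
R(t) = 1 (R(t) = -5 + 6 = 1)
Z = -32371 (Z = -17291 - 520*29 = -17291 - 1*15080 = -17291 - 15080 = -32371)
k = 84 (k = 1*149 - 65 = 149 - 65 = 84)
1/(Z + k) = 1/(-32371 + 84) = 1/(-32287) = -1/32287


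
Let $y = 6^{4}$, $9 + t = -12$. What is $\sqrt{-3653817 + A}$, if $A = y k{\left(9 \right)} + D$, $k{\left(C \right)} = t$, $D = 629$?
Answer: $2 i \sqrt{920101} \approx 1918.4 i$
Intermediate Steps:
$t = -21$ ($t = -9 - 12 = -21$)
$k{\left(C \right)} = -21$
$y = 1296$
$A = -26587$ ($A = 1296 \left(-21\right) + 629 = -27216 + 629 = -26587$)
$\sqrt{-3653817 + A} = \sqrt{-3653817 - 26587} = \sqrt{-3680404} = 2 i \sqrt{920101}$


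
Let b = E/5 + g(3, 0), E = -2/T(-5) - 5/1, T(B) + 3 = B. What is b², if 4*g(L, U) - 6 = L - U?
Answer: 169/100 ≈ 1.6900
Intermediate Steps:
T(B) = -3 + B
g(L, U) = 3/2 - U/4 + L/4 (g(L, U) = 3/2 + (L - U)/4 = 3/2 + (-U/4 + L/4) = 3/2 - U/4 + L/4)
E = -19/4 (E = -2/(-3 - 5) - 5/1 = -2/(-8) - 5*1 = -2*(-⅛) - 5 = ¼ - 5 = -19/4 ≈ -4.7500)
b = 13/10 (b = -19/4/5 + (3/2 - ¼*0 + (¼)*3) = (⅕)*(-19/4) + (3/2 + 0 + ¾) = -19/20 + 9/4 = 13/10 ≈ 1.3000)
b² = (13/10)² = 169/100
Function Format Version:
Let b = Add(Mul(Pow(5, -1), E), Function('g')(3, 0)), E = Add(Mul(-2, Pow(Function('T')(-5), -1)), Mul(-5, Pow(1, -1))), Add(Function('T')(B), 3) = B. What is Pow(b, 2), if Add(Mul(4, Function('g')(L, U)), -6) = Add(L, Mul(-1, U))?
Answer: Rational(169, 100) ≈ 1.6900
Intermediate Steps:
Function('T')(B) = Add(-3, B)
Function('g')(L, U) = Add(Rational(3, 2), Mul(Rational(-1, 4), U), Mul(Rational(1, 4), L)) (Function('g')(L, U) = Add(Rational(3, 2), Mul(Rational(1, 4), Add(L, Mul(-1, U)))) = Add(Rational(3, 2), Add(Mul(Rational(-1, 4), U), Mul(Rational(1, 4), L))) = Add(Rational(3, 2), Mul(Rational(-1, 4), U), Mul(Rational(1, 4), L)))
E = Rational(-19, 4) (E = Add(Mul(-2, Pow(Add(-3, -5), -1)), Mul(-5, Pow(1, -1))) = Add(Mul(-2, Pow(-8, -1)), Mul(-5, 1)) = Add(Mul(-2, Rational(-1, 8)), -5) = Add(Rational(1, 4), -5) = Rational(-19, 4) ≈ -4.7500)
b = Rational(13, 10) (b = Add(Mul(Pow(5, -1), Rational(-19, 4)), Add(Rational(3, 2), Mul(Rational(-1, 4), 0), Mul(Rational(1, 4), 3))) = Add(Mul(Rational(1, 5), Rational(-19, 4)), Add(Rational(3, 2), 0, Rational(3, 4))) = Add(Rational(-19, 20), Rational(9, 4)) = Rational(13, 10) ≈ 1.3000)
Pow(b, 2) = Pow(Rational(13, 10), 2) = Rational(169, 100)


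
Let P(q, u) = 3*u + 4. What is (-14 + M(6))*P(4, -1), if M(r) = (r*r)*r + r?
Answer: 208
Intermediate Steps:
P(q, u) = 4 + 3*u
M(r) = r + r**3 (M(r) = r**2*r + r = r**3 + r = r + r**3)
(-14 + M(6))*P(4, -1) = (-14 + (6 + 6**3))*(4 + 3*(-1)) = (-14 + (6 + 216))*(4 - 3) = (-14 + 222)*1 = 208*1 = 208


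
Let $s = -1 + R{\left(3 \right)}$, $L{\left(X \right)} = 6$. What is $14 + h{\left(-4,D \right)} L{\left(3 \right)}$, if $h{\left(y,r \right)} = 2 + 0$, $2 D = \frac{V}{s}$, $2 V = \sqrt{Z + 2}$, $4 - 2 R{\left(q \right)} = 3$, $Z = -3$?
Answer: $26$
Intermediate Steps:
$R{\left(q \right)} = \frac{1}{2}$ ($R{\left(q \right)} = 2 - \frac{3}{2} = \frac{1}{2}$)
$s = - \frac{1}{2}$ ($s = -1 + \frac{1}{2} = - \frac{1}{2} \approx -0.5$)
$V = \frac{i}{2}$ ($V = \frac{\sqrt{-3 + 2}}{2} = \frac{\sqrt{-1}}{2} = \frac{i}{2} \approx 0.5 i$)
$D = - \frac{i}{2}$ ($D = \frac{\frac{i}{2} \frac{1}{- \frac{1}{2}}}{2} = \frac{\frac{i}{2} \left(-2\right)}{2} = \frac{\left(-1\right) i}{2} = - \frac{i}{2} \approx - 0.5 i$)
$h{\left(y,r \right)} = 2$
$14 + h{\left(-4,D \right)} L{\left(3 \right)} = 14 + 2 \cdot 6 = 14 + 12 = 26$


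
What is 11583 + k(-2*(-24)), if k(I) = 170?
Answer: 11753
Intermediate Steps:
11583 + k(-2*(-24)) = 11583 + 170 = 11753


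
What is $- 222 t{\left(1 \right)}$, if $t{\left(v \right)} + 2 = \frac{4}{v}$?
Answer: $-444$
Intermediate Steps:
$t{\left(v \right)} = -2 + \frac{4}{v}$
$- 222 t{\left(1 \right)} = - 222 \left(-2 + \frac{4}{1}\right) = - 222 \left(-2 + 4 \cdot 1\right) = - 222 \left(-2 + 4\right) = \left(-222\right) 2 = -444$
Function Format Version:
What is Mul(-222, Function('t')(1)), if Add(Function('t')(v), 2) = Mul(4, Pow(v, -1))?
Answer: -444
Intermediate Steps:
Function('t')(v) = Add(-2, Mul(4, Pow(v, -1)))
Mul(-222, Function('t')(1)) = Mul(-222, Add(-2, Mul(4, Pow(1, -1)))) = Mul(-222, Add(-2, Mul(4, 1))) = Mul(-222, Add(-2, 4)) = Mul(-222, 2) = -444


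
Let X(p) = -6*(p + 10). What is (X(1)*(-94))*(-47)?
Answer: -291588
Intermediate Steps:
X(p) = -60 - 6*p (X(p) = -6*(10 + p) = -60 - 6*p)
(X(1)*(-94))*(-47) = ((-60 - 6*1)*(-94))*(-47) = ((-60 - 6)*(-94))*(-47) = -66*(-94)*(-47) = 6204*(-47) = -291588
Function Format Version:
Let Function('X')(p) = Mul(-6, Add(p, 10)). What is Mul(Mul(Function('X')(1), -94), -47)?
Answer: -291588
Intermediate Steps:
Function('X')(p) = Add(-60, Mul(-6, p)) (Function('X')(p) = Mul(-6, Add(10, p)) = Add(-60, Mul(-6, p)))
Mul(Mul(Function('X')(1), -94), -47) = Mul(Mul(Add(-60, Mul(-6, 1)), -94), -47) = Mul(Mul(Add(-60, -6), -94), -47) = Mul(Mul(-66, -94), -47) = Mul(6204, -47) = -291588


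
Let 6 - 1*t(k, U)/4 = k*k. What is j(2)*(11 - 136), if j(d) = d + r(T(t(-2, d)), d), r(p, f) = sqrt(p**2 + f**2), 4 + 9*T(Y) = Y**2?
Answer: -250 - 250*sqrt(109)/3 ≈ -1120.0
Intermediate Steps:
t(k, U) = 24 - 4*k**2 (t(k, U) = 24 - 4*k*k = 24 - 4*k**2)
T(Y) = -4/9 + Y**2/9
r(p, f) = sqrt(f**2 + p**2)
j(d) = d + sqrt(400/9 + d**2) (j(d) = d + sqrt(d**2 + (-4/9 + (24 - 4*(-2)**2)**2/9)**2) = d + sqrt(d**2 + (-4/9 + (24 - 4*4)**2/9)**2) = d + sqrt(d**2 + (-4/9 + (24 - 16)**2/9)**2) = d + sqrt(d**2 + (-4/9 + (1/9)*8**2)**2) = d + sqrt(d**2 + (-4/9 + (1/9)*64)**2) = d + sqrt(d**2 + (-4/9 + 64/9)**2) = d + sqrt(d**2 + (20/3)**2) = d + sqrt(d**2 + 400/9) = d + sqrt(400/9 + d**2))
j(2)*(11 - 136) = (2 + sqrt(400 + 9*2**2)/3)*(11 - 136) = (2 + sqrt(400 + 9*4)/3)*(-125) = (2 + sqrt(400 + 36)/3)*(-125) = (2 + sqrt(436)/3)*(-125) = (2 + (2*sqrt(109))/3)*(-125) = (2 + 2*sqrt(109)/3)*(-125) = -250 - 250*sqrt(109)/3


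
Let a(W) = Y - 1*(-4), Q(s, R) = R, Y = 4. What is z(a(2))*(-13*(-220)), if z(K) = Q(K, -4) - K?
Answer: -34320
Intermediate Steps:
a(W) = 8 (a(W) = 4 - 1*(-4) = 4 + 4 = 8)
z(K) = -4 - K
z(a(2))*(-13*(-220)) = (-4 - 1*8)*(-13*(-220)) = (-4 - 8)*2860 = -12*2860 = -34320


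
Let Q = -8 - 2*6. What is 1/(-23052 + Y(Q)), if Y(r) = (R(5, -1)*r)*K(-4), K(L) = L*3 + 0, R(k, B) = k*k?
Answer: -1/17052 ≈ -5.8644e-5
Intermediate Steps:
R(k, B) = k²
Q = -20 (Q = -8 - 12 = -20)
K(L) = 3*L (K(L) = 3*L + 0 = 3*L)
Y(r) = -300*r (Y(r) = (5²*r)*(3*(-4)) = (25*r)*(-12) = -300*r)
1/(-23052 + Y(Q)) = 1/(-23052 - 300*(-20)) = 1/(-23052 + 6000) = 1/(-17052) = -1/17052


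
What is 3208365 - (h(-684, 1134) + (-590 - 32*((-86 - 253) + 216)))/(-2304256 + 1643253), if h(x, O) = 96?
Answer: 2120738893537/661003 ≈ 3.2084e+6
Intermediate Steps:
3208365 - (h(-684, 1134) + (-590 - 32*((-86 - 253) + 216)))/(-2304256 + 1643253) = 3208365 - (96 + (-590 - 32*((-86 - 253) + 216)))/(-2304256 + 1643253) = 3208365 - (96 + (-590 - 32*(-339 + 216)))/(-661003) = 3208365 - (96 + (-590 - 32*(-123)))*(-1)/661003 = 3208365 - (96 + (-590 + 3936))*(-1)/661003 = 3208365 - (96 + 3346)*(-1)/661003 = 3208365 - 3442*(-1)/661003 = 3208365 - 1*(-3442/661003) = 3208365 + 3442/661003 = 2120738893537/661003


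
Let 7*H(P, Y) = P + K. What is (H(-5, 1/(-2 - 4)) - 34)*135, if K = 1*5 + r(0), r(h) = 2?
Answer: -31860/7 ≈ -4551.4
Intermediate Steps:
K = 7 (K = 1*5 + 2 = 5 + 2 = 7)
H(P, Y) = 1 + P/7 (H(P, Y) = (P + 7)/7 = (7 + P)/7 = 1 + P/7)
(H(-5, 1/(-2 - 4)) - 34)*135 = ((1 + (1/7)*(-5)) - 34)*135 = ((1 - 5/7) - 34)*135 = (2/7 - 34)*135 = -236/7*135 = -31860/7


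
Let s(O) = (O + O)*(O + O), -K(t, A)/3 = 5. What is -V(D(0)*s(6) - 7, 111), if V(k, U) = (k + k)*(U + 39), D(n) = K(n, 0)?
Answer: 650100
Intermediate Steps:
K(t, A) = -15 (K(t, A) = -3*5 = -15)
D(n) = -15
s(O) = 4*O² (s(O) = (2*O)*(2*O) = 4*O²)
V(k, U) = 2*k*(39 + U) (V(k, U) = (2*k)*(39 + U) = 2*k*(39 + U))
-V(D(0)*s(6) - 7, 111) = -2*(-60*6² - 7)*(39 + 111) = -2*(-60*36 - 7)*150 = -2*(-15*144 - 7)*150 = -2*(-2160 - 7)*150 = -2*(-2167)*150 = -1*(-650100) = 650100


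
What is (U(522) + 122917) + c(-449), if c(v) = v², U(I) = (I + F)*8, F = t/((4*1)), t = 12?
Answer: 328718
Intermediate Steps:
F = 3 (F = 12/((4*1)) = 12/4 = 12*(¼) = 3)
U(I) = 24 + 8*I (U(I) = (I + 3)*8 = (3 + I)*8 = 24 + 8*I)
(U(522) + 122917) + c(-449) = ((24 + 8*522) + 122917) + (-449)² = ((24 + 4176) + 122917) + 201601 = (4200 + 122917) + 201601 = 127117 + 201601 = 328718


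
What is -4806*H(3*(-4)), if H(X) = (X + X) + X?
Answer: 173016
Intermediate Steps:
H(X) = 3*X (H(X) = 2*X + X = 3*X)
-4806*H(3*(-4)) = -14418*3*(-4) = -14418*(-12) = -4806*(-36) = 173016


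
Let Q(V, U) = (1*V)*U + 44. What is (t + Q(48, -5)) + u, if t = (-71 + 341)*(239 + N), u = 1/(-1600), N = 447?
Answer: 296038399/1600 ≈ 1.8502e+5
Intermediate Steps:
Q(V, U) = 44 + U*V (Q(V, U) = V*U + 44 = U*V + 44 = 44 + U*V)
u = -1/1600 ≈ -0.00062500
t = 185220 (t = (-71 + 341)*(239 + 447) = 270*686 = 185220)
(t + Q(48, -5)) + u = (185220 + (44 - 5*48)) - 1/1600 = (185220 + (44 - 240)) - 1/1600 = (185220 - 196) - 1/1600 = 185024 - 1/1600 = 296038399/1600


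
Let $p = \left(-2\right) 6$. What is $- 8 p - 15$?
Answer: $81$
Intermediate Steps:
$p = -12$
$- 8 p - 15 = \left(-8\right) \left(-12\right) - 15 = 96 - 15 = 81$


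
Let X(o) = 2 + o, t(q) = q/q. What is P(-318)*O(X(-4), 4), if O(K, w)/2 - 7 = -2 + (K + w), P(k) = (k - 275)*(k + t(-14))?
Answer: 2631734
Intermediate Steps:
t(q) = 1
P(k) = (1 + k)*(-275 + k) (P(k) = (k - 275)*(k + 1) = (-275 + k)*(1 + k) = (1 + k)*(-275 + k))
O(K, w) = 10 + 2*K + 2*w (O(K, w) = 14 + 2*(-2 + (K + w)) = 14 + 2*(-2 + K + w) = 14 + (-4 + 2*K + 2*w) = 10 + 2*K + 2*w)
P(-318)*O(X(-4), 4) = (-275 + (-318)² - 274*(-318))*(10 + 2*(2 - 4) + 2*4) = (-275 + 101124 + 87132)*(10 + 2*(-2) + 8) = 187981*(10 - 4 + 8) = 187981*14 = 2631734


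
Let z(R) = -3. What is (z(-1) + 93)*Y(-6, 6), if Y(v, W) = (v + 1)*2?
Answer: -900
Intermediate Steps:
Y(v, W) = 2 + 2*v (Y(v, W) = (1 + v)*2 = 2 + 2*v)
(z(-1) + 93)*Y(-6, 6) = (-3 + 93)*(2 + 2*(-6)) = 90*(2 - 12) = 90*(-10) = -900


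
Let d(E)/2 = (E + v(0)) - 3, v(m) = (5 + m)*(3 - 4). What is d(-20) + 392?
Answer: 336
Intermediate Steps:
v(m) = -5 - m (v(m) = (5 + m)*(-1) = -5 - m)
d(E) = -16 + 2*E (d(E) = 2*((E + (-5 - 1*0)) - 3) = 2*((E + (-5 + 0)) - 3) = 2*((E - 5) - 3) = 2*((-5 + E) - 3) = 2*(-8 + E) = -16 + 2*E)
d(-20) + 392 = (-16 + 2*(-20)) + 392 = (-16 - 40) + 392 = -56 + 392 = 336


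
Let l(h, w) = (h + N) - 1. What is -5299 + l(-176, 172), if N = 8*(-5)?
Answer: -5516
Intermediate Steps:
N = -40
l(h, w) = -41 + h (l(h, w) = (h - 40) - 1 = (-40 + h) - 1 = -41 + h)
-5299 + l(-176, 172) = -5299 + (-41 - 176) = -5299 - 217 = -5516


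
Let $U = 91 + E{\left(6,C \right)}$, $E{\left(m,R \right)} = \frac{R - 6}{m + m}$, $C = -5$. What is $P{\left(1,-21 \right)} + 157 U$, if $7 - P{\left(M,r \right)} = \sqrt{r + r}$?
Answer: $\frac{169801}{12} - i \sqrt{42} \approx 14150.0 - 6.4807 i$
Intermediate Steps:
$E{\left(m,R \right)} = \frac{-6 + R}{2 m}$
$U = \frac{1081}{12}$ ($U = 91 + \frac{-6 - 5}{2 \cdot 6} = 91 + \frac{1}{2} \cdot \frac{1}{6} \left(-11\right) = 91 - \frac{11}{12} = \frac{1081}{12} \approx 90.083$)
$P{\left(M,r \right)} = 7 - \sqrt{2} \sqrt{r}$ ($P{\left(M,r \right)} = 7 - \sqrt{r + r} = 7 - \sqrt{2 r} = 7 - \sqrt{2} \sqrt{r}$)
$P{\left(1,-21 \right)} + 157 U = \left(7 - \sqrt{2} \sqrt{-21}\right) + 157 \cdot \frac{1081}{12} = \left(7 - \sqrt{2} i \sqrt{21}\right) + \frac{169717}{12} = \left(7 - i \sqrt{42}\right) + \frac{169717}{12} = \frac{169801}{12} - i \sqrt{42}$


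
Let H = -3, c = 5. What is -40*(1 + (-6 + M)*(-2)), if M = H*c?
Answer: -1720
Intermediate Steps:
M = -15 (M = -3*5 = -15)
-40*(1 + (-6 + M)*(-2)) = -40*(1 + (-6 - 15)*(-2)) = -40*(1 - 21*(-2)) = -40*(1 + 42) = -40*43 = -1720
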